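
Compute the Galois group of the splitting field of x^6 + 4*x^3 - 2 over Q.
The polynomial f is an irreducible sextic over Q, so G = Gal(f/Q) is one of the 16 transitive subgroups 6T1, ..., 6T16 of S_6. The discriminant of f is 40310784, which is not a perfect square, so G is not contained in A_6. The transitive groups of degree 6 not contained in A_6 are: C_6 (6T1, order 6), S_3 (6T2, order 6), D_6 (6T3, order 12), C_3 x S_3 (6T5, order 18), A_4 x C_2 (6T6, order 24), S_4 (6T8, order 24), S_3 x S_3 (6T9, order 36), S_4 x C_2 (6T11, order 48), (S_3 x S_3) : C_2 (6T13, order 72), PGL(2,5) (6T14, order 120), S_6 (6T16, order 720). By Dedekind's theorem, for a prime p not dividing disc(f) the degrees of the irreducible factors of f mod p form the cycle type of an element of G. Factoring f modulo the 14 such primes p <= 53 (skipping 2, 3, which divide the discriminant), each new pattern first appears at: mod 5: f = (x + 1)(x + 2)(x^2 + 3x + 4)(x^2 + 4x + 1), pattern 2+2+1+1; mod 7: f = (x^6 + 4x^3 + 5), pattern 6; mod 19: f = (x + 4)(x + 6)(x + 9)(x^3 + 16), pattern 3+1+1+1; mod 31: f = (x^2 + 2x + 11)(x^2 + 10x + 27)(x^2 + 19x + 24), pattern 2+2+2; mod 43: f = (x^3 + 9)(x^3 + 38), pattern 3+3. No other pattern occurs in this range, so the set of observed cycle types is {2+2+1+1, 6, 3+1+1+1, 2+2+2, 3+3}. The candidates containing elements of all these cycle types are S_3 x S_3 (6T9) of order 36, (S_3 x S_3) : C_2 (6T13) of order 72, S_6 (6T16) of order 720; the others are excluded. The observed types are precisely the cycle types that occur in S_3 x S_3 (6T9) (apart from the identity). Each of the other remaining candidates has further cycle types, and by the Chebotarev density theorem the matching factorization patterns would occur for a proportion of primes equal to their share of the group: (S_3 x S_3) : C_2 (6T13) additionally contains elements of type 4+2, 3+2+1, 2+1+1+1+1 (36 of its 72 elements, about 50% of primes); S_6 (6T16) additionally contains elements of type 5+1, 4+2, 4+1+1, 3+2+1, 2+1+1+1+1 (459 of its 720 elements, about 64% of primes). None of the 14 primes tested shows any such pattern (for each of these groups the chance of that is below 10^-4), which rules them out. Hence G = S_3 x S_3 (6T9), of order 36.

S_3 x S_3 (order 36)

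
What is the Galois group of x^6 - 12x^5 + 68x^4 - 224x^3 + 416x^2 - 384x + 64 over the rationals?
The polynomial f is an irreducible sextic over Q, so G = Gal(f/Q) is one of the 16 transitive subgroups 6T1, ..., 6T16 of S_6. The discriminant of f is 164995463643136 = 12845056^2, a perfect square, so G is contained in A_6. The transitive groups of degree 6 contained in A_6 are: A_4 (6T4, order 12), S_4 (6T7, order 24), (C_3 x C_3) : C_4 (6T10, order 36), PSL(2,5) (6T12, order 60), A_6 (6T15, order 360). By Dedekind's theorem, for a prime p not dividing disc(f) the degrees of the irreducible factors of f mod p form the cycle type of an element of G. Factoring f modulo the 33 such primes p <= 149 (skipping 2, 7, which divide the discriminant), each new pattern first appears at: mod 3: f = (x^3 + x^2 + 2x + 1)(x^3 + 2x^2 + x + 1), pattern 3+3; mod 13: f = (x + 2)(x + 7)(x^2 + 9x + 9)(x^2 + 9x + 10), pattern 2+2+1+1. No other pattern occurs in this range, so the set of observed cycle types is {3+3, 2+2+1+1}. The candidates containing elements of all these cycle types are A_4 (6T4) of order 12, S_4 (6T7) of order 24, (C_3 x C_3) : C_4 (6T10) of order 36, PSL(2,5) (6T12) of order 60, A_6 (6T15) of order 360; the others are excluded. The observed types are precisely the cycle types that occur in A_4 (6T4) (apart from the identity). Each of the other remaining candidates has further cycle types, and by the Chebotarev density theorem the matching factorization patterns would occur for a proportion of primes equal to their share of the group: S_4 (6T7) additionally contains elements of type 4+2 (6 of its 24 elements, about 25% of primes); (C_3 x C_3) : C_4 (6T10) additionally contains elements of type 4+2, 3+1+1+1 (22 of its 36 elements, about 61% of primes); PSL(2,5) (6T12) additionally contains elements of type 5+1 (24 of its 60 elements, about 40% of primes); A_6 (6T15) additionally contains elements of type 5+1, 4+2, 3+1+1+1 (274 of its 360 elements, about 76% of primes). None of the 33 primes tested shows any such pattern (for each of these groups the chance of that is below 10^-4), which rules them out. Hence G = A_4 (6T4), of order 12.

A_4, A_4 acting on 6 points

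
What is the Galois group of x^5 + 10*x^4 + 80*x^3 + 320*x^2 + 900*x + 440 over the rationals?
A_5 (order 60)

The polynomial f is an irreducible quintic over Q, so G = Gal(f/Q) is a transitive subgroup of S_5: one of C_5 (5T1, order 5), D_5 (5T2, order 10), F_20 (5T3, order 20), A_5 (5T4, order 60) or S_5 (5T5, order 120). The discriminant of f is 673506304000000 = 25952000^2, a perfect square, so G is contained in A_5. The transitive groups of degree 5 contained in A_5 are: C_5 (5T1, order 5), D_5 (5T2, order 10), A_5 (5T4, order 60). By Dedekind's theorem, for a prime p not dividing disc(f) the degrees of the irreducible factors of f mod p form the cycle type of an element of G. Factoring f modulo the 2 such primes p <= 7 (skipping 2, 5, which divide the discriminant), each new pattern first appears at: mod 3: f = (x^5 + x^4 + 2x^3 + 2x^2 + 2), pattern 5; mod 7: f = (x + 3)(x + 4)(x^3 + 3x^2 + 5x + 4), pattern 3+1+1. No other pattern occurs in this range, so the set of observed cycle types is {5, 3+1+1}. Among the candidates above, the only group containing elements of all these cycle types is A_5 (5T4) — each of C_5 (5T1), D_5 (5T2) lacks at least one of them. Hence G = A_5 (5T4), of order 60.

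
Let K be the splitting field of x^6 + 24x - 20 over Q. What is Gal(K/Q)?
A_6 (order 360)

The polynomial f is an irreducible sextic over Q, so G = Gal(f/Q) is one of the 16 transitive subgroups 6T1, ..., 6T16 of S_6. The discriminant of f is 746496000000 = 864000^2, a perfect square, so G is contained in A_6. The transitive groups of degree 6 contained in A_6 are: A_4 (6T4, order 12), S_4 (6T7, order 24), (C_3 x C_3) : C_4 (6T10, order 36), PSL(2,5) (6T12, order 60), A_6 (6T15, order 360). By Dedekind's theorem, for a prime p not dividing disc(f) the degrees of the irreducible factors of f mod p form the cycle type of an element of G. Factoring f modulo the 6 such primes p <= 23 (skipping 2, 3, 5, which divide the discriminant), each new pattern first appears at: mod 7: f = (x + 3)(x^5 + 4x^4 + 2x^3 + x^2 + 4x + 5), pattern 5+1; mod 23: f = (x + 7)(x + 12)(x + 21)(x^3 + 6x^2 + 13x + 16), pattern 3+1+1+1. No other pattern occurs in this range, so the set of observed cycle types is {5+1, 3+1+1+1}. Among the candidates above, the only group containing elements of all these cycle types is A_6 (6T15) — each of A_4 (6T4), S_4 (6T7), (C_3 x C_3) : C_4 (6T10), PSL(2,5) (6T12) lacks at least one of them. Hence G = A_6 (6T15), of order 360.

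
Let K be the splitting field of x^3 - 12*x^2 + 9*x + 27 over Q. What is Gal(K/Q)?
C_3 (also written C3)

The polynomial is an irreducible cubic over Q and its discriminant is 123201 = 351^2, a perfect square. For an irreducible cubic, a square discriminant forces the Galois group to be A_3, the cyclic group of order 3.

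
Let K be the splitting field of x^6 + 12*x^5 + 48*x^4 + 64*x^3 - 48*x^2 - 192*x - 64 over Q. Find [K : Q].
24

The degree of the splitting field over Q equals the order of the Galois group, so first determine the group. The polynomial f is an irreducible sextic over Q, so G = Gal(f/Q) is one of the 16 transitive subgroups 6T1, ..., 6T16 of S_6. The discriminant of f is -450868486864896, which is not a perfect square, so G is not contained in A_6. The transitive groups of degree 6 not contained in A_6 are: C_6 (6T1, order 6), S_3 (6T2, order 6), D_6 (6T3, order 12), C_3 x S_3 (6T5, order 18), A_4 x C_2 (6T6, order 24), S_4 (6T8, order 24), S_3 x S_3 (6T9, order 36), S_4 x C_2 (6T11, order 48), (S_3 x S_3) : C_2 (6T13, order 72), PGL(2,5) (6T14, order 120), S_6 (6T16, order 720). By Dedekind's theorem, for a prime p not dividing disc(f) the degrees of the irreducible factors of f mod p form the cycle type of an element of G. Factoring f modulo the 33 such primes p <= 149 (skipping 2, 3, which divide the discriminant), each new pattern first appears at: mod 5: f = (x^3 + 3x^2 + x + 2)(x^3 + 4x^2 + 3), pattern 3+3; mod 7: f = (x^6 + 5x^5 + 6x^4 + x^3 + x^2 + 4x + 6), pattern 6; mod 17: f = (x + 6)(x + 15)(x^2 + 4x + 1)(x^2 + 4x + 11), pattern 2+2+1+1; mod 19: f = (x + 7)(x + 9)(x + 14)(x + 16)(x^2 + 4x + 9), pattern 2+1+1+1+1; mod 71: f = (x^2 + 4x + 7)(x^2 + 4x + 22)(x^2 + 4x + 42), pattern 2+2+2. No other pattern occurs in this range, so the set of observed cycle types is {3+3, 6, 2+2+1+1, 2+1+1+1+1, 2+2+2}. The candidates containing elements of all these cycle types are A_4 x C_2 (6T6) of order 24, S_4 x C_2 (6T11) of order 48, (S_3 x S_3) : C_2 (6T13) of order 72, S_6 (6T16) of order 720; the others are excluded. The observed types are precisely the cycle types that occur in A_4 x C_2 (6T6) (apart from the identity). Each of the other remaining candidates has further cycle types, and by the Chebotarev density theorem the matching factorization patterns would occur for a proportion of primes equal to their share of the group: S_4 x C_2 (6T11) additionally contains elements of type 4+2, 4+1+1 (12 of its 48 elements, about 25% of primes); (S_3 x S_3) : C_2 (6T13) additionally contains elements of type 4+2, 3+2+1, 3+1+1+1 (34 of its 72 elements, about 47% of primes); S_6 (6T16) additionally contains elements of type 5+1, 4+2, 4+1+1, 3+2+1, 3+1+1+1 (484 of its 720 elements, about 67% of primes). None of the 33 primes tested shows any such pattern (for each of these groups the chance of that is below 10^-4), which rules them out. Hence G = A_4 x C_2 (6T6), of order 24. The Galois group A_4 x C_2 (6T6) has order 24, so the splitting field has degree 24 over Q.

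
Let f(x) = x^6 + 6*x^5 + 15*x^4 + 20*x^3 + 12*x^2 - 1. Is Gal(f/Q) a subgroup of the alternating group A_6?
The polynomial is irreducible of degree 6 over Q. Its discriminant is -419904, which is not a perfect square. A Galois group lies in the alternating group exactly when the discriminant is a square in Q, so the Galois group (A_4 x C_2) is not contained in A_6.

No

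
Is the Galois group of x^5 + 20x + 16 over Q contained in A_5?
Yes

The polynomial is irreducible of degree 5 over Q. Its discriminant is 1024000000 = 32000^2, a perfect square. A Galois group lies in the alternating group exactly when the discriminant is a square in Q, so the Galois group (A_5) is contained in A_5.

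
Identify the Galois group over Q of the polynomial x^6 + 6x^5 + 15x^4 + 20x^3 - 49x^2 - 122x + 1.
The polynomial f is an irreducible sextic over Q, so G = Gal(f/Q) is one of the 16 transitive subgroups 6T1, ..., 6T16 of S_6. The discriminant of f is -3603718079512576, which is not a perfect square, so G is not contained in A_6. The transitive groups of degree 6 not contained in A_6 are: C_6 (6T1, order 6), S_3 (6T2, order 6), D_6 (6T3, order 12), C_3 x S_3 (6T5, order 18), A_4 x C_2 (6T6, order 24), S_4 (6T8, order 24), S_3 x S_3 (6T9, order 36), S_4 x C_2 (6T11, order 48), (S_3 x S_3) : C_2 (6T13, order 72), PGL(2,5) (6T14, order 120), S_6 (6T16, order 720). By Dedekind's theorem, for a prime p not dividing disc(f) the degrees of the irreducible factors of f mod p form the cycle type of an element of G. Factoring f modulo the 67 such primes p <= 347 (skipping 2, 229, which divide the discriminant), each new pattern first appears at: mod 3: f = (x^6 + 2x^3 + 2x^2 + x + 1), pattern 6; mod 5: f = (x^3 + 2x^2 + 4x + 4)(x^3 + 4x^2 + 3x + 4), pattern 3+3; mod 7: f = (x + 4)(x + 5)(x^4 + 4x^3 + x^2 + x + 6), pattern 4+1+1; mod 13: f = (x^2 + 2x + 8)(x^4 + 4x^3 + 12x^2 + 3x + 5), pattern 4+2; mod 23: f = (x^2 + 2x + 3)(x^2 + 12x + 14)(x^2 + 15x + 17), pattern 2+2+2; mod 29: f = (x + 10)(x + 21)(x^2 + 27)(x^2 + 4x + 2), pattern 2+2+1+1; mod 193: f = (x + 6)(x + 13)(x + 89)(x + 106)(x + 182)(x + 189), pattern 1+1+1+1+1+1; mod 347: f = (x + 7)(x + 46)(x + 303)(x + 342)(x^2 + 2x + 327), pattern 2+1+1+1+1. No other pattern occurs in this range, so the set of observed cycle types is {6, 3+3, 4+1+1, 4+2, 2+2+2, 2+2+1+1, 1+1+1+1+1+1, 2+1+1+1+1}. The candidates containing elements of all these cycle types are S_4 x C_2 (6T11) of order 48, S_6 (6T16) of order 720; the others are excluded. The observed types are precisely the cycle types that occur in S_4 x C_2 (6T11). Each of the other remaining candidates has further cycle types, and by the Chebotarev density theorem the matching factorization patterns would occur for a proportion of primes equal to their share of the group: S_6 (6T16) additionally contains elements of type 5+1, 3+2+1, 3+1+1+1 (304 of its 720 elements, about 42% of primes). None of the 67 primes tested shows any such pattern (for each of these groups the chance of that is below 10^-4), which rules them out. Hence G = S_4 x C_2 (6T11), of order 48.

S_4 x C_2 (order 48)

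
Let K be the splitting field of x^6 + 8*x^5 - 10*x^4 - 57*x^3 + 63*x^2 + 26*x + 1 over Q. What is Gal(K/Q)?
PSL(2,5) (also written A5(6))

The polynomial f is an irreducible sextic over Q, so G = Gal(f/Q) is one of the 16 transitive subgroups 6T1, ..., 6T16 of S_6. The discriminant of f is 3646117689361 = 1909481^2, a perfect square, so G is contained in A_6. The transitive groups of degree 6 contained in A_6 are: A_4 (6T4, order 12), S_4 (6T7, order 24), (C_3 x C_3) : C_4 (6T10, order 36), PSL(2,5) (6T12, order 60), A_6 (6T15, order 360). By Dedekind's theorem, for a prime p not dividing disc(f) the degrees of the irreducible factors of f mod p form the cycle type of an element of G. Factoring f modulo the 21 such primes p <= 83 (skipping 7, 19, which divide the discriminant), each new pattern first appears at: mod 2: f = (x + 1)(x^5 + x^4 + x^3 + x + 1), pattern 5+1; mod 11: f = (x^3 + x^2 + 2x + 9)(x^3 + 7x^2 + 3x + 5), pattern 3+3; mod 61: f = (x + 2)(x + 25)(x^2 + 21x + 1)(x^2 + 21x + 11), pattern 2+2+1+1. No other pattern occurs in this range, so the set of observed cycle types is {5+1, 3+3, 2+2+1+1}. The candidates containing elements of all these cycle types are PSL(2,5) (6T12) of order 60, A_6 (6T15) of order 360; the others are excluded. The observed types are precisely the cycle types that occur in PSL(2,5) (6T12) (apart from the identity). Each of the other remaining candidates has further cycle types, and by the Chebotarev density theorem the matching factorization patterns would occur for a proportion of primes equal to their share of the group: A_6 (6T15) additionally contains elements of type 4+2, 3+1+1+1 (130 of its 360 elements, about 36% of primes). None of the 21 primes tested shows any such pattern (for each of these groups the chance of that is below 10^-4), which rules them out. Hence G = PSL(2,5) (6T12), of order 60.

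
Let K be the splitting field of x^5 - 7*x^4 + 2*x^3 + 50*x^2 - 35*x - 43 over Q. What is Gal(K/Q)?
C_5

The polynomial f is an irreducible quintic over Q, so G = Gal(f/Q) is a transitive subgroup of S_5: one of C_5 (5T1, order 5), D_5 (5T2, order 10), F_20 (5T3, order 20), A_5 (5T4, order 60) or S_5 (5T5, order 120). The discriminant of f is 15352201216 = 123904^2, a perfect square, so G is contained in A_5. The transitive groups of degree 5 contained in A_5 are: C_5 (5T1, order 5), D_5 (5T2, order 10), A_5 (5T4, order 60). By Dedekind's theorem, for a prime p not dividing disc(f) the degrees of the irreducible factors of f mod p form the cycle type of an element of G. Factoring f modulo the 14 such primes p <= 53 (skipping 2, 11, which divide the discriminant), each new pattern first appears at: mod 3: f = (x^5 + 2x^4 + 2x^3 + 2x^2 + x + 2), pattern 5; mod 23: f = (x + 4)(x + 7)(x + 11)(x + 19)(x + 21), pattern 1+1+1+1+1. No other pattern occurs in this range, so the set of observed cycle types is {5, 1+1+1+1+1}. The candidates containing elements of all these cycle types are C_5 (5T1) of order 5, D_5 (5T2) of order 10, A_5 (5T4) of order 60; the others are excluded. The observed types are precisely the cycle types that occur in C_5 (5T1). Each of the other remaining candidates has further cycle types, and by the Chebotarev density theorem the matching factorization patterns would occur for a proportion of primes equal to their share of the group: D_5 (5T2) additionally contains elements of type 2+2+1 (5 of its 10 elements, about 50% of primes); A_5 (5T4) additionally contains elements of type 3+1+1, 2+2+1 (35 of its 60 elements, about 58% of primes). None of the 14 primes tested shows any such pattern (for each of these groups the chance of that is below 10^-4), which rules them out. Hence G = C_5 (5T1), of order 5.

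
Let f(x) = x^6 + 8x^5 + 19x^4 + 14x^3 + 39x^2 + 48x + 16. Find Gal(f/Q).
6T10: (C_3 x C_3) : C_4

The polynomial f is an irreducible sextic over Q, so G = Gal(f/Q) is one of the 16 transitive subgroups 6T1, ..., 6T16 of S_6. The discriminant of f is 90962560000 = 301600^2, a perfect square, so G is contained in A_6. The transitive groups of degree 6 contained in A_6 are: A_4 (6T4, order 12), S_4 (6T7, order 24), (C_3 x C_3) : C_4 (6T10, order 36), PSL(2,5) (6T12, order 60), A_6 (6T15, order 360). By Dedekind's theorem, for a prime p not dividing disc(f) the degrees of the irreducible factors of f mod p form the cycle type of an element of G. Factoring f modulo the 19 such primes p <= 83 (skipping 2, 5, 13, 29, which divide the discriminant), each new pattern first appears at: mod 3: f = (x^2 + x + 2)(x^4 + x^3 + x^2 + 2x + 2), pattern 4+2; mod 11: f = (x^3 + x^2 + 2x + 3)(x^3 + 7x^2 + 10x + 9), pattern 3+3; mod 19: f = (x + 2)(x + 5)(x^2 + 9)(x^2 + x + 12), pattern 2+2+1+1; mod 61: f = (x + 31)(x + 38)(x + 48)(x^3 + 13x^2 + 47x + 15), pattern 3+1+1+1. No other pattern occurs in this range, so the set of observed cycle types is {4+2, 3+3, 2+2+1+1, 3+1+1+1}. The candidates containing elements of all these cycle types are (C_3 x C_3) : C_4 (6T10) of order 36, A_6 (6T15) of order 360; the others are excluded. The observed types are precisely the cycle types that occur in (C_3 x C_3) : C_4 (6T10) (apart from the identity). Each of the other remaining candidates has further cycle types, and by the Chebotarev density theorem the matching factorization patterns would occur for a proportion of primes equal to their share of the group: A_6 (6T15) additionally contains elements of type 5+1 (144 of its 360 elements, about 40% of primes). None of the 19 primes tested shows any such pattern (for each of these groups the chance of that is below 10^-4), which rules them out. Hence G = (C_3 x C_3) : C_4 (6T10), of order 36.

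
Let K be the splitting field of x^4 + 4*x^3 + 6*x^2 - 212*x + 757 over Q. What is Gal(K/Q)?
A_4, the alternating group on 4 letters

The polynomial is an irreducible quartic over Q and its discriminant is 176319369216 = 419904^2, a perfect square, so the Galois group is contained in A_4. The resolvent cubic y^3 - 6*y^2 - 3876*y - 38888 is irreducible over Q. An irreducible resolvent with square discriminant gives A_4.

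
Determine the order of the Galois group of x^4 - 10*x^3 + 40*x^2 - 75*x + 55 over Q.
The degree of the splitting field over Q equals the order of the Galois group, so first determine the group. The polynomial is an irreducible quartic over Q and its discriminant is 125, which is not a perfect square, so the Galois group is not contained in A_4. The resolvent cubic y^3 - 40*y^2 + 530*y - 2325 has exactly one rational root, so the Galois group is C_4 or D_4. The quartic becomes reducible over Q(sqrt(disc)), so the group is C_4. The Galois group C_4 (4T1) has order 4, so the splitting field has degree 4 over Q.

4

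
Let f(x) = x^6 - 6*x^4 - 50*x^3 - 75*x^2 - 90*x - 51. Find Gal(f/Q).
The polynomial f is an irreducible sextic over Q, so G = Gal(f/Q) is one of the 16 transitive subgroups 6T1, ..., 6T16 of S_6. The discriminant of f is 1323222688272384 = 36376128^2, a perfect square, so G is contained in A_6. The transitive groups of degree 6 contained in A_6 are: A_4 (6T4, order 12), S_4 (6T7, order 24), (C_3 x C_3) : C_4 (6T10, order 36), PSL(2,5) (6T12, order 60), A_6 (6T15, order 360). By Dedekind's theorem, for a prime p not dividing disc(f) the degrees of the irreducible factors of f mod p form the cycle type of an element of G. Factoring f modulo the 33 such primes p <= 149 (skipping 2, 3, which divide the discriminant), each new pattern first appears at: mod 5: f = (x^3 + 2x^2 + 4x + 4)(x^3 + 3x^2 + 4x + 1), pattern 3+3; mod 17: f = (x)(x + 9)(x^2 + 11x + 14)(x^2 + 14x + 9), pattern 2+2+1+1; mod 71: f = (x + 34)(x + 36)(x + 47)(x + 48)(x + 56)(x + 63), pattern 1+1+1+1+1+1. No other pattern occurs in this range, so the set of observed cycle types is {3+3, 2+2+1+1, 1+1+1+1+1+1}. The candidates containing elements of all these cycle types are A_4 (6T4) of order 12, S_4 (6T7) of order 24, (C_3 x C_3) : C_4 (6T10) of order 36, PSL(2,5) (6T12) of order 60, A_6 (6T15) of order 360; the others are excluded. The observed types are precisely the cycle types that occur in A_4 (6T4). Each of the other remaining candidates has further cycle types, and by the Chebotarev density theorem the matching factorization patterns would occur for a proportion of primes equal to their share of the group: S_4 (6T7) additionally contains elements of type 4+2 (6 of its 24 elements, about 25% of primes); (C_3 x C_3) : C_4 (6T10) additionally contains elements of type 4+2, 3+1+1+1 (22 of its 36 elements, about 61% of primes); PSL(2,5) (6T12) additionally contains elements of type 5+1 (24 of its 60 elements, about 40% of primes); A_6 (6T15) additionally contains elements of type 5+1, 4+2, 3+1+1+1 (274 of its 360 elements, about 76% of primes). None of the 33 primes tested shows any such pattern (for each of these groups the chance of that is below 10^-4), which rules them out. Hence G = A_4 (6T4), of order 12.

A_4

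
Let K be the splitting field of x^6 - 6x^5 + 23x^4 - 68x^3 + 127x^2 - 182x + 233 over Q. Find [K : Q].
72

The degree of the splitting field over Q equals the order of the Galois group, so first determine the group. The polynomial f is an irreducible sextic over Q, so G = Gal(f/Q) is one of the 16 transitive subgroups 6T1, ..., 6T16 of S_6. The discriminant of f is -201485505789952, which is not a perfect square, so G is not contained in A_6. The transitive groups of degree 6 not contained in A_6 are: C_6 (6T1, order 6), S_3 (6T2, order 6), D_6 (6T3, order 12), C_3 x S_3 (6T5, order 18), A_4 x C_2 (6T6, order 24), S_4 (6T8, order 24), S_3 x S_3 (6T9, order 36), S_4 x C_2 (6T11, order 48), (S_3 x S_3) : C_2 (6T13, order 72), PGL(2,5) (6T14, order 120), S_6 (6T16, order 720). By Dedekind's theorem, for a prime p not dividing disc(f) the degrees of the irreducible factors of f mod p form the cycle type of an element of G. Factoring f modulo the 29 such primes p <= 113 (skipping 2, which divides the discriminant), each new pattern first appears at: mod 3: f = (x^6 + 2x^4 + x^3 + x^2 + x + 2), pattern 6; mod 5: f = (x + 1)(x^2 + x + 1)(x^3 + 2x^2 + 2x + 3), pattern 3+2+1; mod 7: f = (x^2 + 2)(x^4 + x^3 + 1), pattern 4+2; mod 17: f = (x^3 + 14x^2 + 7x + 2)(x^3 + 14x^2 + 7x + 6), pattern 3+3; mod 19: f = (x^2 + 4x + 5)(x^2 + 12x + 7)(x^2 + 16x + 11), pattern 2+2+2; mod 37: f = (x + 5)(x + 31)(x^2 + 3x + 25)(x^2 + 29x + 10), pattern 2+2+1+1; mod 41: f = (x + 6)(x + 36)(x + 37)(x^3 + 38x^2 + 7x + 18), pattern 3+1+1+1; mod 113: f = (x + 66)(x + 67)(x + 70)(x + 90)(x^2 + 40x + 32), pattern 2+1+1+1+1. No other pattern occurs in this range, so the set of observed cycle types is {6, 3+2+1, 4+2, 3+3, 2+2+2, 2+2+1+1, 3+1+1+1, 2+1+1+1+1}. The candidates containing elements of all these cycle types are (S_3 x S_3) : C_2 (6T13) of order 72, S_6 (6T16) of order 720; the others are excluded. The observed types are precisely the cycle types that occur in (S_3 x S_3) : C_2 (6T13) (apart from the identity). Each of the other remaining candidates has further cycle types, and by the Chebotarev density theorem the matching factorization patterns would occur for a proportion of primes equal to their share of the group: S_6 (6T16) additionally contains elements of type 5+1, 4+1+1 (234 of its 720 elements, about 32% of primes). None of the 29 primes tested shows any such pattern (for each of these groups the chance of that is below 10^-4), which rules them out. Hence G = (S_3 x S_3) : C_2 (6T13), of order 72. The Galois group (S_3 x S_3) : C_2 (6T13) has order 72, so the splitting field has degree 72 over Q.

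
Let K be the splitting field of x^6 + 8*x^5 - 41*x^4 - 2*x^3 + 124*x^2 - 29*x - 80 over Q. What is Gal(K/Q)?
PSL(2,5), A_5 acting on 6 points

The polynomial f is an irreducible sextic over Q, so G = Gal(f/Q) is one of the 16 transitive subgroups 6T1, ..., 6T16 of S_6. The discriminant of f is 1770264843169 = 1330513^2, a perfect square, so G is contained in A_6. The transitive groups of degree 6 contained in A_6 are: A_4 (6T4, order 12), S_4 (6T7, order 24), (C_3 x C_3) : C_4 (6T10, order 36), PSL(2,5) (6T12, order 60), A_6 (6T15, order 360). By Dedekind's theorem, for a prime p not dividing disc(f) the degrees of the irreducible factors of f mod p form the cycle type of an element of G. Factoring f modulo the 21 such primes p <= 79 (skipping 19, which divides the discriminant), each new pattern first appears at: mod 2: f = (x)(x^5 + x^3 + 1), pattern 5+1; mod 7: f = (x^3 + 2x^2 + 4x + 2)(x^3 + 6x^2 + 6x + 2), pattern 3+3; mod 61: f = (x + 4)(x + 49)(x^2 + 6x + 44)(x^2 + 10x + 31), pattern 2+2+1+1. No other pattern occurs in this range, so the set of observed cycle types is {5+1, 3+3, 2+2+1+1}. The candidates containing elements of all these cycle types are PSL(2,5) (6T12) of order 60, A_6 (6T15) of order 360; the others are excluded. The observed types are precisely the cycle types that occur in PSL(2,5) (6T12) (apart from the identity). Each of the other remaining candidates has further cycle types, and by the Chebotarev density theorem the matching factorization patterns would occur for a proportion of primes equal to their share of the group: A_6 (6T15) additionally contains elements of type 4+2, 3+1+1+1 (130 of its 360 elements, about 36% of primes). None of the 21 primes tested shows any such pattern (for each of these groups the chance of that is below 10^-4), which rules them out. Hence G = PSL(2,5) (6T12), of order 60.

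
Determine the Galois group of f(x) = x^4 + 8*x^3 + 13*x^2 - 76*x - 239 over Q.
The polynomial is an irreducible quartic over Q and its discriminant is -165185968, which is not a perfect square, so the Galois group is not contained in A_4. The resolvent cubic y^3 - 13*y^2 + 348*y - 2908 is irreducible over Q. An irreducible resolvent with non-square discriminant gives S_4.

S_4 (order 24)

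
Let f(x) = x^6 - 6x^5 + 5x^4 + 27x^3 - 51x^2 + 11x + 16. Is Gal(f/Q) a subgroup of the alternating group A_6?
Yes

The polynomial is irreducible of degree 6 over Q. Its discriminant is 30991489 = 5567^2, a perfect square. A Galois group lies in the alternating group exactly when the discriminant is a square in Q, so the Galois group (PSL(2,5)) is contained in A_6.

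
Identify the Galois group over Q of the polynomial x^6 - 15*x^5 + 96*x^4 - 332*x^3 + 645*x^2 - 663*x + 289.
C_3 x S_3 (order 18)

The polynomial f is an irreducible sextic over Q, so G = Gal(f/Q) is one of the 16 transitive subgroups 6T1, ..., 6T16 of S_6. The discriminant of f is -51195483, which is not a perfect square, so G is not contained in A_6. The transitive groups of degree 6 not contained in A_6 are: C_6 (6T1, order 6), S_3 (6T2, order 6), D_6 (6T3, order 12), C_3 x S_3 (6T5, order 18), A_4 x C_2 (6T6, order 24), S_4 (6T8, order 24), S_3 x S_3 (6T9, order 36), S_4 x C_2 (6T11, order 48), (S_3 x S_3) : C_2 (6T13, order 72), PGL(2,5) (6T14, order 120), S_6 (6T16, order 720). By Dedekind's theorem, for a prime p not dividing disc(f) the degrees of the irreducible factors of f mod p form the cycle type of an element of G. Factoring f modulo the 33 such primes p <= 149 (skipping 3, 17, which divide the discriminant), each new pattern first appears at: mod 2: f = (x^6 + x^5 + x^2 + x + 1), pattern 6; mod 7: f = (x + 3)(x + 5)(x + 6)(x^3 + 6x^2 + 5x + 5), pattern 3+1+1+1; mod 19: f = (x^3 + 8x^2 + 15x + 16)(x^3 + 15x^2 + 18x + 5), pattern 3+3; mod 53: f = (x^2 + 21x + 24)(x^2 + 31x + 12)(x^2 + 39x + 31), pattern 2+2+2; mod 73: f = (x + 32)(x + 40)(x + 41)(x + 48)(x + 50)(x + 66), pattern 1+1+1+1+1+1. No other pattern occurs in this range, so the set of observed cycle types is {6, 3+1+1+1, 3+3, 2+2+2, 1+1+1+1+1+1}. The candidates containing elements of all these cycle types are C_3 x S_3 (6T5) of order 18, S_3 x S_3 (6T9) of order 36, (S_3 x S_3) : C_2 (6T13) of order 72, S_6 (6T16) of order 720; the others are excluded. The observed types are precisely the cycle types that occur in C_3 x S_3 (6T5). Each of the other remaining candidates has further cycle types, and by the Chebotarev density theorem the matching factorization patterns would occur for a proportion of primes equal to their share of the group: S_3 x S_3 (6T9) additionally contains elements of type 2+2+1+1 (9 of its 36 elements, about 25% of primes); (S_3 x S_3) : C_2 (6T13) additionally contains elements of type 4+2, 3+2+1, 2+2+1+1, 2+1+1+1+1 (45 of its 72 elements, about 62% of primes); S_6 (6T16) additionally contains elements of type 5+1, 4+2, 4+1+1, 3+2+1, 2+2+1+1, 2+1+1+1+1 (504 of its 720 elements, about 70% of primes). None of the 33 primes tested shows any such pattern (for each of these groups the chance of that is below 10^-4), which rules them out. Hence G = C_3 x S_3 (6T5), of order 18.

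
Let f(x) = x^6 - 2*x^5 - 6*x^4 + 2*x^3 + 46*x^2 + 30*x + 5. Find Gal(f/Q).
The polynomial f is an irreducible sextic over Q, so G = Gal(f/Q) is one of the 16 transitive subgroups 6T1, ..., 6T16 of S_6. The discriminant of f is 90962560000 = 301600^2, a perfect square, so G is contained in A_6. The transitive groups of degree 6 contained in A_6 are: A_4 (6T4, order 12), S_4 (6T7, order 24), (C_3 x C_3) : C_4 (6T10, order 36), PSL(2,5) (6T12, order 60), A_6 (6T15, order 360). By Dedekind's theorem, for a prime p not dividing disc(f) the degrees of the irreducible factors of f mod p form the cycle type of an element of G. Factoring f modulo the 19 such primes p <= 83 (skipping 2, 5, 13, 29, which divide the discriminant), each new pattern first appears at: mod 3: f = (x^2 + x + 2)(x^4 + x^2 + x + 1), pattern 4+2; mod 11: f = (x^3 + 2x^2 + 3x + 10)(x^3 + 7x^2 + 10x + 6), pattern 3+3; mod 19: f = (x + 15)(x + 18)(x^2 + x + 12)(x^2 + 2x + 10), pattern 2+2+1+1; mod 61: f = (x + 14)(x + 24)(x + 31)(x^3 + 51x^2 + 24x + 20), pattern 3+1+1+1. No other pattern occurs in this range, so the set of observed cycle types is {4+2, 3+3, 2+2+1+1, 3+1+1+1}. The candidates containing elements of all these cycle types are (C_3 x C_3) : C_4 (6T10) of order 36, A_6 (6T15) of order 360; the others are excluded. The observed types are precisely the cycle types that occur in (C_3 x C_3) : C_4 (6T10) (apart from the identity). Each of the other remaining candidates has further cycle types, and by the Chebotarev density theorem the matching factorization patterns would occur for a proportion of primes equal to their share of the group: A_6 (6T15) additionally contains elements of type 5+1 (144 of its 360 elements, about 40% of primes). None of the 19 primes tested shows any such pattern (for each of these groups the chance of that is below 10^-4), which rules them out. Hence G = (C_3 x C_3) : C_4 (6T10), of order 36.

6T10: (C_3 x C_3) : C_4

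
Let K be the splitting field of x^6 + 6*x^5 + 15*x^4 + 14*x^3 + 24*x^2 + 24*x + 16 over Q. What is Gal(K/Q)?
The polynomial f is an irreducible sextic over Q, so G = Gal(f/Q) is one of the 16 transitive subgroups 6T1, ..., 6T16 of S_6. The discriminant of f is -1160950579200, which is not a perfect square, so G is not contained in A_6. The transitive groups of degree 6 not contained in A_6 are: C_6 (6T1, order 6), S_3 (6T2, order 6), D_6 (6T3, order 12), C_3 x S_3 (6T5, order 18), A_4 x C_2 (6T6, order 24), S_4 (6T8, order 24), S_3 x S_3 (6T9, order 36), S_4 x C_2 (6T11, order 48), (S_3 x S_3) : C_2 (6T13, order 72), PGL(2,5) (6T14, order 120), S_6 (6T16, order 720). By Dedekind's theorem, for a prime p not dividing disc(f) the degrees of the irreducible factors of f mod p form the cycle type of an element of G. Factoring f modulo the 23 such primes p <= 101 (skipping 2, 3, 5, which divide the discriminant), each new pattern first appears at: mod 7: f = (x^3 + 3x^2 + 2x + 2)(x^3 + 3x^2 + 4x + 1), pattern 3+3; mod 11: f = (x^2 + 4x + 8)(x^2 + 6x + 7)(x^2 + 7x + 5), pattern 2+2+2; mod 61: f = (x + 7)(x + 13)(x + 15)(x + 19)(x + 36)(x + 38), pattern 1+1+1+1+1+1. No other pattern occurs in this range, so the set of observed cycle types is {3+3, 2+2+2, 1+1+1+1+1+1}. The candidates containing elements of all these cycle types are C_6 (6T1) of order 6, S_3 (6T2) of order 6, D_6 (6T3) of order 12, C_3 x S_3 (6T5) of order 18, A_4 x C_2 (6T6) of order 24, S_4 (6T8) of order 24, S_3 x S_3 (6T9) of order 36, S_4 x C_2 (6T11) of order 48, (S_3 x S_3) : C_2 (6T13) of order 72, PGL(2,5) (6T14) of order 120, S_6 (6T16) of order 720; the others are excluded. The observed types are precisely the cycle types that occur in S_3 (6T2). Each of the other remaining candidates has further cycle types, and by the Chebotarev density theorem the matching factorization patterns would occur for a proportion of primes equal to their share of the group: C_6 (6T1) additionally contains elements of type 6 (2 of its 6 elements, about 33% of primes); D_6 (6T3) additionally contains elements of type 6, 2+2+1+1 (5 of its 12 elements, about 42% of primes); C_3 x S_3 (6T5) additionally contains elements of type 6, 3+1+1+1 (10 of its 18 elements, about 56% of primes); A_4 x C_2 (6T6) additionally contains elements of type 6, 2+2+1+1, 2+1+1+1+1 (14 of its 24 elements, about 58% of primes); S_4 (6T8) additionally contains elements of type 4+1+1, 2+2+1+1 (9 of its 24 elements, about 38% of primes); S_3 x S_3 (6T9) additionally contains elements of type 6, 3+1+1+1, 2+2+1+1 (25 of its 36 elements, about 69% of primes); S_4 x C_2 (6T11) additionally contains elements of type 6, 4+2, 4+1+1, 2+2+1+1, 2+1+1+1+1 (32 of its 48 elements, about 67% of primes); (S_3 x S_3) : C_2 (6T13) additionally contains elements of type 6, 4+2, 3+2+1, 3+1+1+1, 2+2+1+1, 2+1+1+1+1 (61 of its 72 elements, about 85% of primes); PGL(2,5) (6T14) additionally contains elements of type 6, 5+1, 4+1+1, 2+2+1+1 (89 of its 120 elements, about 74% of primes); S_6 (6T16) additionally contains elements of type 6, 5+1, 4+2, 4+1+1, 3+2+1, 3+1+1+1, 2+2+1+1, 2+1+1+1+1 (664 of its 720 elements, about 92% of primes). None of the 23 primes tested shows any such pattern (for each of these groups the chance of that is below 10^-4), which rules them out. Hence G = S_3 (6T2), of order 6.

S_3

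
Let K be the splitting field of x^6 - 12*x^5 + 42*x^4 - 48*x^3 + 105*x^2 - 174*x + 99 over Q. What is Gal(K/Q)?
The polynomial f is an irreducible sextic over Q, so G = Gal(f/Q) is one of the 16 transitive subgroups 6T1, ..., 6T16 of S_6. The discriminant of f is -391955289743808, which is not a perfect square, so G is not contained in A_6. The transitive groups of degree 6 not contained in A_6 are: C_6 (6T1, order 6), S_3 (6T2, order 6), D_6 (6T3, order 12), C_3 x S_3 (6T5, order 18), A_4 x C_2 (6T6, order 24), S_4 (6T8, order 24), S_3 x S_3 (6T9, order 36), S_4 x C_2 (6T11, order 48), (S_3 x S_3) : C_2 (6T13, order 72), PGL(2,5) (6T14, order 120), S_6 (6T16, order 720). By Dedekind's theorem, for a prime p not dividing disc(f) the degrees of the irreducible factors of f mod p form the cycle type of an element of G. Factoring f modulo the 21 such primes p <= 89 (skipping 2, 3, 7, which divide the discriminant), each new pattern first appears at: mod 5: f = (x^6 + 3x^5 + 2x^4 + 2x^3 + x + 4), pattern 6; mod 11: f = (x)(x^5 + 10x^4 + 9x^3 + 7x^2 + 6x + 2), pattern 5+1; mod 13: f = (x + 1)(x + 12)(x^4 + x^3 + 4x^2 + 5x + 5), pattern 4+1+1; mod 23: f = (x + 4)(x + 6)(x^2 + 6x + 22)(x^2 + 18x + 16), pattern 2+2+1+1; mod 43: f = (x^3 + 11x^2 + 9x + 32)(x^3 + 20x^2 + 28x + 34), pattern 3+3; mod 61: f = (x^2 + 23x + 54)(x^2 + 42x + 51)(x^2 + 45x + 11), pattern 2+2+2. No other pattern occurs in this range, so the set of observed cycle types is {6, 5+1, 4+1+1, 2+2+1+1, 3+3, 2+2+2}. The candidates containing elements of all these cycle types are PGL(2,5) (6T14) of order 120, S_6 (6T16) of order 720; the others are excluded. The observed types are precisely the cycle types that occur in PGL(2,5) (6T14) (apart from the identity). Each of the other remaining candidates has further cycle types, and by the Chebotarev density theorem the matching factorization patterns would occur for a proportion of primes equal to their share of the group: S_6 (6T16) additionally contains elements of type 4+2, 3+2+1, 3+1+1+1, 2+1+1+1+1 (265 of its 720 elements, about 37% of primes). None of the 21 primes tested shows any such pattern (for each of these groups the chance of that is below 10^-4), which rules them out. Hence G = PGL(2,5) (6T14), of order 120.

PGL(2,5)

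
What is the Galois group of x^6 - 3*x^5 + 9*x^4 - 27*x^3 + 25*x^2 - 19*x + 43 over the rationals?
C_6, the cyclic group of order 6

The polynomial f is an irreducible sextic over Q, so G = Gal(f/Q) is one of the 16 transitive subgroups 6T1, ..., 6T16 of S_6. The discriminant of f is -548553067783, which is not a perfect square, so G is not contained in A_6. The transitive groups of degree 6 not contained in A_6 are: C_6 (6T1, order 6), S_3 (6T2, order 6), D_6 (6T3, order 12), C_3 x S_3 (6T5, order 18), A_4 x C_2 (6T6, order 24), S_4 (6T8, order 24), S_3 x S_3 (6T9, order 36), S_4 x C_2 (6T11, order 48), (S_3 x S_3) : C_2 (6T13, order 72), PGL(2,5) (6T14, order 120), S_6 (6T16, order 720). By Dedekind's theorem, for a prime p not dividing disc(f) the degrees of the irreducible factors of f mod p form the cycle type of an element of G. Factoring f modulo the 37 such primes p <= 167 (skipping 7, 29, which divide the discriminant), each new pattern first appears at: mod 2: f = (x^3 + x + 1)(x^3 + x^2 + 1), pattern 3+3; mod 3: f = (x^6 + x^2 + 2x + 1), pattern 6; mod 13: f = (x^2 + 2x + 8)(x^2 + 10x + 6)(x^2 + 11x + 12), pattern 2+2+2; mod 43: f = (x)(x + 6)(x + 12)(x + 34)(x + 36)(x + 38), pattern 1+1+1+1+1+1. No other pattern occurs in this range, so the set of observed cycle types is {3+3, 6, 2+2+2, 1+1+1+1+1+1}. The candidates containing elements of all these cycle types are C_6 (6T1) of order 6, D_6 (6T3) of order 12, C_3 x S_3 (6T5) of order 18, A_4 x C_2 (6T6) of order 24, S_3 x S_3 (6T9) of order 36, S_4 x C_2 (6T11) of order 48, (S_3 x S_3) : C_2 (6T13) of order 72, PGL(2,5) (6T14) of order 120, S_6 (6T16) of order 720; the others are excluded. The observed types are precisely the cycle types that occur in C_6 (6T1). Each of the other remaining candidates has further cycle types, and by the Chebotarev density theorem the matching factorization patterns would occur for a proportion of primes equal to their share of the group: D_6 (6T3) additionally contains elements of type 2+2+1+1 (3 of its 12 elements, about 25% of primes); C_3 x S_3 (6T5) additionally contains elements of type 3+1+1+1 (4 of its 18 elements, about 22% of primes); A_4 x C_2 (6T6) additionally contains elements of type 2+2+1+1, 2+1+1+1+1 (6 of its 24 elements, about 25% of primes); S_3 x S_3 (6T9) additionally contains elements of type 3+1+1+1, 2+2+1+1 (13 of its 36 elements, about 36% of primes); S_4 x C_2 (6T11) additionally contains elements of type 4+2, 4+1+1, 2+2+1+1, 2+1+1+1+1 (24 of its 48 elements, about 50% of primes); (S_3 x S_3) : C_2 (6T13) additionally contains elements of type 4+2, 3+2+1, 3+1+1+1, 2+2+1+1, 2+1+1+1+1 (49 of its 72 elements, about 68% of primes); PGL(2,5) (6T14) additionally contains elements of type 5+1, 4+1+1, 2+2+1+1 (69 of its 120 elements, about 58% of primes); S_6 (6T16) additionally contains elements of type 5+1, 4+2, 4+1+1, 3+2+1, 3+1+1+1, 2+2+1+1, 2+1+1+1+1 (544 of its 720 elements, about 76% of primes). None of the 37 primes tested shows any such pattern (for each of these groups the chance of that is below 10^-4), which rules them out. Hence G = C_6 (6T1), of order 6.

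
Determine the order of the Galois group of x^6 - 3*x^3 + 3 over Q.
18

The degree of the splitting field over Q equals the order of the Galois group, so first determine the group. The polynomial f is an irreducible sextic over Q, so G = Gal(f/Q) is one of the 16 transitive subgroups 6T1, ..., 6T16 of S_6. The discriminant of f is -177147, which is not a perfect square, so G is not contained in A_6. The transitive groups of degree 6 not contained in A_6 are: C_6 (6T1, order 6), S_3 (6T2, order 6), D_6 (6T3, order 12), C_3 x S_3 (6T5, order 18), A_4 x C_2 (6T6, order 24), S_4 (6T8, order 24), S_3 x S_3 (6T9, order 36), S_4 x C_2 (6T11, order 48), (S_3 x S_3) : C_2 (6T13, order 72), PGL(2,5) (6T14, order 120), S_6 (6T16, order 720). By Dedekind's theorem, for a prime p not dividing disc(f) the degrees of the irreducible factors of f mod p form the cycle type of an element of G. Factoring f modulo the 33 such primes p <= 139 (skipping 3, which divides the discriminant), each new pattern first appears at: mod 2: f = (x^6 + x^3 + 1), pattern 6; mod 7: f = (x + 1)(x + 2)(x + 4)(x^3 + 3), pattern 3+1+1+1; mod 17: f = (x^2 + x + 7)(x^2 + 4x + 7)(x^2 + 12x + 7), pattern 2+2+2; mod 19: f = (x^3 + 6)(x^3 + 10), pattern 3+3; mod 73: f = (x + 13)(x + 21)(x + 22)(x + 29)(x + 30)(x + 31), pattern 1+1+1+1+1+1. No other pattern occurs in this range, so the set of observed cycle types is {6, 3+1+1+1, 2+2+2, 3+3, 1+1+1+1+1+1}. The candidates containing elements of all these cycle types are C_3 x S_3 (6T5) of order 18, S_3 x S_3 (6T9) of order 36, (S_3 x S_3) : C_2 (6T13) of order 72, S_6 (6T16) of order 720; the others are excluded. The observed types are precisely the cycle types that occur in C_3 x S_3 (6T5). Each of the other remaining candidates has further cycle types, and by the Chebotarev density theorem the matching factorization patterns would occur for a proportion of primes equal to their share of the group: S_3 x S_3 (6T9) additionally contains elements of type 2+2+1+1 (9 of its 36 elements, about 25% of primes); (S_3 x S_3) : C_2 (6T13) additionally contains elements of type 4+2, 3+2+1, 2+2+1+1, 2+1+1+1+1 (45 of its 72 elements, about 62% of primes); S_6 (6T16) additionally contains elements of type 5+1, 4+2, 4+1+1, 3+2+1, 2+2+1+1, 2+1+1+1+1 (504 of its 720 elements, about 70% of primes). None of the 33 primes tested shows any such pattern (for each of these groups the chance of that is below 10^-4), which rules them out. Hence G = C_3 x S_3 (6T5), of order 18. The Galois group C_3 x S_3 (6T5) has order 18, so the splitting field has degree 18 over Q.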